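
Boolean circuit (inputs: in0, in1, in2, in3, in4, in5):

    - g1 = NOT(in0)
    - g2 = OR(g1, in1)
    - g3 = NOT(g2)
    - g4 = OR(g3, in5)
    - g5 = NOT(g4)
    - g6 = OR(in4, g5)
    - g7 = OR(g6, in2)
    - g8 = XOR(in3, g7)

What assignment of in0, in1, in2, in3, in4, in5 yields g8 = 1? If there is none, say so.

Check with in0=0, in1=1, in2=0, in3=0, in4=1, in5=1:
g1 = NOT(in0) = NOT 0 = 1
g2 = OR(g1, in1) = OR(1, 1) = 1
g3 = NOT(g2) = NOT 1 = 0
g4 = OR(g3, in5) = OR(0, 1) = 1
g5 = NOT(g4) = NOT 1 = 0
g6 = OR(in4, g5) = OR(1, 0) = 1
g7 = OR(g6, in2) = OR(1, 0) = 1
g8 = XOR(in3, g7) = XOR(0, 1) = 1
So g8 = 1 as required.

in0=0, in1=1, in2=0, in3=0, in4=1, in5=1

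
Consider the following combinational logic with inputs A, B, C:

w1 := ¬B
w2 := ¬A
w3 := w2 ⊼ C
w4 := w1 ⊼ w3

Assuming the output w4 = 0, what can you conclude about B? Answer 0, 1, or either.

0

w4 = w1 ⊼ w3 must be 0, so both w1 = 1 and w3 = 1.
w1 = ¬B must be 1, so B = 0.
Every assignment with w4 = 0 has B = 0; there are 3 such assignment(s).
  A=0, B=0, C=0
  A=1, B=0, C=0
  A=1, B=0, C=1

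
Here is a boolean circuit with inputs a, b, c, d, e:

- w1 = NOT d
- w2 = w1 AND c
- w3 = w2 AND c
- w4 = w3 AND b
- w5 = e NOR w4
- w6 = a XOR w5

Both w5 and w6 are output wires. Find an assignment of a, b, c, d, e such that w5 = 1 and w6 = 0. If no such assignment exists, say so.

Check with a=1, b=1, c=1, d=1, e=0:
w1 = NOT d = NOT 1 = 0
w2 = w1 AND c = 0 AND 1 = 0
w3 = w2 AND c = 0 AND 1 = 0
w4 = w3 AND b = 0 AND 1 = 0
w5 = e NOR w4 = 0 NOR 0 = 1
w6 = a XOR w5 = 1 XOR 1 = 0
So w5 = 1 and w6 = 0.

a=1, b=1, c=1, d=1, e=0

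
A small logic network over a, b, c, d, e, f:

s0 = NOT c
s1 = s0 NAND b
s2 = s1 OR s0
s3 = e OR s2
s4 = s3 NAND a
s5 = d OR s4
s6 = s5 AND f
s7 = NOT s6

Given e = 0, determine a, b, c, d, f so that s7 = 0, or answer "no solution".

s7 = NOT s6 must be 0, so s6 = 1.
s6 = s5 AND f must be 1, so both s5 = 1 and f = 1.
Check with e = 0 and a=0, b=0, c=1, d=0, f=1:
s0 = NOT c = NOT 1 = 0
s1 = s0 NAND b = 0 NAND 0 = 1
s2 = s1 OR s0 = 1 OR 0 = 1
s3 = e OR s2 = 0 OR 1 = 1
s4 = s3 NAND a = 1 NAND 0 = 1
s5 = d OR s4 = 0 OR 1 = 1
s6 = s5 AND f = 1 AND 1 = 1
s7 = NOT s6 = NOT 1 = 0
So s7 = 0.

a=0, b=0, c=1, d=0, f=1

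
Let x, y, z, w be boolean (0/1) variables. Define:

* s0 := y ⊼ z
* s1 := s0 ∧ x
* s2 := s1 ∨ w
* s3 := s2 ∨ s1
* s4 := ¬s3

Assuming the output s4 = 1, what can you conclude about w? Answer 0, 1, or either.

s4 = ¬s3 must be 1, so s3 = 0.
s3 = s2 ∨ s1 must be 0, so both s2 = 0 and s1 = 0.
Every assignment with s4 = 1 has w = 0; there are 5 such assignment(s).

0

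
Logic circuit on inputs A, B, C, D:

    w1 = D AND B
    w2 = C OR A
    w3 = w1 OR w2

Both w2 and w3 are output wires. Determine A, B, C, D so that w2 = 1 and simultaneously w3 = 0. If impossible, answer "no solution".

no solution exists

Across all 16 input combinations, none give both w2 = 1 and w3 = 0.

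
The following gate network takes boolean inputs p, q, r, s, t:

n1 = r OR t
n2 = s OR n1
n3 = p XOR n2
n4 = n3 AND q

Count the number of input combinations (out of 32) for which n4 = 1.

n4 = n3 AND q must be 1, so both n3 = 1 and q = 1.
n3 = p XOR n2 must be 1, so p and n2 differ.
Enumerating the 32 input combinations, 8 give n4 = 1 and 24 give n4 = 0.

8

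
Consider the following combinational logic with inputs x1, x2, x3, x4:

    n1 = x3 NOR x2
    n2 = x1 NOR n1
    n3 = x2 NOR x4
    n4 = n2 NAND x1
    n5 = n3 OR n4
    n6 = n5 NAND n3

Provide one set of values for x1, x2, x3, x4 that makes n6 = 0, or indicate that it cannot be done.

x1=1 x2=0 x3=1 x4=0

Check with x1=1 x2=0 x3=1 x4=0:
n1 = x3 NOR x2 = 1 NOR 0 = 0
n2 = x1 NOR n1 = 1 NOR 0 = 0
n3 = x2 NOR x4 = 0 NOR 0 = 1
n4 = n2 NAND x1 = 0 NAND 1 = 1
n5 = n3 OR n4 = 1 OR 1 = 1
n6 = n5 NAND n3 = 1 NAND 1 = 0
So n6 = 0 as required.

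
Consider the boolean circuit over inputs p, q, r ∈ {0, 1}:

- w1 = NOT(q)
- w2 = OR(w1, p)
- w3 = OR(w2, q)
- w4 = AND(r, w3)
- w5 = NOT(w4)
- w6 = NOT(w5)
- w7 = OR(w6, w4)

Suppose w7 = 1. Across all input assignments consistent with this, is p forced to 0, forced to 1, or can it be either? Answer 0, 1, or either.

Both values of p occur among assignments with w7 = 1:
  p=0: p=0, q=0, r=1
  p=1: p=1, q=0, r=1

either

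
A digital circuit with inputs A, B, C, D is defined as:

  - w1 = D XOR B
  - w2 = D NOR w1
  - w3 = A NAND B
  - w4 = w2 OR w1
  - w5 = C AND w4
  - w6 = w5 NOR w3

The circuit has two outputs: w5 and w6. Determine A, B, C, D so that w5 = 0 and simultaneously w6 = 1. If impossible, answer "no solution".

Check with A=1 B=1 C=1 D=1:
w1 = D XOR B = 1 XOR 1 = 0
w2 = D NOR w1 = 1 NOR 0 = 0
w3 = A NAND B = 1 NAND 1 = 0
w4 = w2 OR w1 = 0 OR 0 = 0
w5 = C AND w4 = 1 AND 0 = 0
w6 = w5 NOR w3 = 0 NOR 0 = 1
So w5 = 0 and w6 = 1.

A=1 B=1 C=1 D=1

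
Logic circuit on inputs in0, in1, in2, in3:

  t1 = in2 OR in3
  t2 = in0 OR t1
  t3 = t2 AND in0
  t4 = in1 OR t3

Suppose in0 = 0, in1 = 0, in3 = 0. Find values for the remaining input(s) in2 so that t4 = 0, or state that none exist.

in2=1

t4 = in1 OR t3 must be 0, so both in1 = 0 and t3 = 0.
t3 = t2 AND in0 must be 0, so at least one of t2, in0 is 0.
Check with in0 = 0, in1 = 0, in3 = 0 and in2=1:
t1 = in2 OR in3 = 1 OR 0 = 1
t2 = in0 OR t1 = 0 OR 1 = 1
t3 = t2 AND in0 = 1 AND 0 = 0
t4 = in1 OR t3 = 0 OR 0 = 0
So t4 = 0.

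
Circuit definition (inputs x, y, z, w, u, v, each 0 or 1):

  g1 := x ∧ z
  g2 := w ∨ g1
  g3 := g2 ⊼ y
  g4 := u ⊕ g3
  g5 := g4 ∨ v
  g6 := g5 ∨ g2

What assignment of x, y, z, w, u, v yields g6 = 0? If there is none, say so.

x=1, y=0, z=0, w=0, u=1, v=0

g6 = g5 ∨ g2 must be 0, so both g5 = 0 and g2 = 0.
g5 = g4 ∨ v must be 0, so both g4 = 0 and v = 0.
Check with x=1, y=0, z=0, w=0, u=1, v=0:
g1 = x ∧ z = 1 ∧ 0 = 0
g2 = w ∨ g1 = 0 ∨ 0 = 0
g3 = g2 ⊼ y = 0 ⊼ 0 = 1
g4 = u ⊕ g3 = 1 ⊕ 1 = 0
g5 = g4 ∨ v = 0 ∨ 0 = 0
g6 = g5 ∨ g2 = 0 ∨ 0 = 0
So g6 = 0 as required.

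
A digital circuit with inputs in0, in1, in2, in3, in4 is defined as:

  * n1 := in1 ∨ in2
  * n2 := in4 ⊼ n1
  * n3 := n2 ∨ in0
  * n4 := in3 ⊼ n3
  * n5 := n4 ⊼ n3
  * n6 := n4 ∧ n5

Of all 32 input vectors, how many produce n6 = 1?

6

n6 = n4 ∧ n5 must be 1, so both n4 = 1 and n5 = 1.
n4 = in3 ⊼ n3 must be 1, so at least one of in3, n3 is 0.
n5 = n4 ⊼ n3 must be 1, so at least one of n4, n3 is 0.
Enumerating the 32 input combinations, 6 give n6 = 1 and 26 give n6 = 0.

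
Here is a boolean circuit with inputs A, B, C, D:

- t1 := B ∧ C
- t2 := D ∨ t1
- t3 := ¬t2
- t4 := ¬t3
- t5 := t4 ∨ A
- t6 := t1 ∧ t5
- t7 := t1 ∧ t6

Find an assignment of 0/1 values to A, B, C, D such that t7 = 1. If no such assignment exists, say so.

A=0, B=1, C=1, D=1

t7 = t1 ∧ t6 must be 1, so both t1 = 1 and t6 = 1.
Check with A=0, B=1, C=1, D=1:
t1 = B ∧ C = 1 ∧ 1 = 1
t2 = D ∨ t1 = 1 ∨ 1 = 1
t3 = ¬t2 = ¬1 = 0
t4 = ¬t3 = ¬0 = 1
t5 = t4 ∨ A = 1 ∨ 0 = 1
t6 = t1 ∧ t5 = 1 ∧ 1 = 1
t7 = t1 ∧ t6 = 1 ∧ 1 = 1
So t7 = 1 as required.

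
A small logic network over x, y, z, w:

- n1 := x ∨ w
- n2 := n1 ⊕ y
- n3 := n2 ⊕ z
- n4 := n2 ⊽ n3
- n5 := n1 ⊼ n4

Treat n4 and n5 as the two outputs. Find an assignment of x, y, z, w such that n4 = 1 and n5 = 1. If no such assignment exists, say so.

x=0, y=0, z=0, w=0

Check with x=0, y=0, z=0, w=0:
n1 = x ∨ w = 0 ∨ 0 = 0
n2 = n1 ⊕ y = 0 ⊕ 0 = 0
n3 = n2 ⊕ z = 0 ⊕ 0 = 0
n4 = n2 ⊽ n3 = 0 ⊽ 0 = 1
n5 = n1 ⊼ n4 = 0 ⊼ 1 = 1
So n4 = 1 and n5 = 1.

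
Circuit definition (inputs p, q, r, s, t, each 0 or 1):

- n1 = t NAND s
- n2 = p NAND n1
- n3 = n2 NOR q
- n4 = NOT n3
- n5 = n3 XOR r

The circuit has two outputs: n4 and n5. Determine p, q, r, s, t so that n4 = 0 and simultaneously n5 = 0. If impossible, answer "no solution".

p=1 q=0 r=1 s=1 t=0

Check with p=1 q=0 r=1 s=1 t=0:
n1 = t NAND s = 0 NAND 1 = 1
n2 = p NAND n1 = 1 NAND 1 = 0
n3 = n2 NOR q = 0 NOR 0 = 1
n4 = NOT n3 = NOT 1 = 0
n5 = n3 XOR r = 1 XOR 1 = 0
So n4 = 0 and n5 = 0.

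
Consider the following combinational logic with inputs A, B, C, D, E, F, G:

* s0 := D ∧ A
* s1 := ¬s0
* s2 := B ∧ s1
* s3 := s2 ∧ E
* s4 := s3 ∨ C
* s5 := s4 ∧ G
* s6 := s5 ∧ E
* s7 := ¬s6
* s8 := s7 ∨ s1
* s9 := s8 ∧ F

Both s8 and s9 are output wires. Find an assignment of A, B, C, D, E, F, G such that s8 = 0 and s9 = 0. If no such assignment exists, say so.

A=1, B=0, C=1, D=1, E=1, F=1, G=1

Check with A=1, B=0, C=1, D=1, E=1, F=1, G=1:
s0 = D ∧ A = 1 ∧ 1 = 1
s1 = ¬s0 = ¬1 = 0
s2 = B ∧ s1 = 0 ∧ 0 = 0
s3 = s2 ∧ E = 0 ∧ 1 = 0
s4 = s3 ∨ C = 0 ∨ 1 = 1
s5 = s4 ∧ G = 1 ∧ 1 = 1
s6 = s5 ∧ E = 1 ∧ 1 = 1
s7 = ¬s6 = ¬1 = 0
s8 = s7 ∨ s1 = 0 ∨ 0 = 0
s9 = s8 ∧ F = 0 ∧ 1 = 0
So s8 = 0 and s9 = 0.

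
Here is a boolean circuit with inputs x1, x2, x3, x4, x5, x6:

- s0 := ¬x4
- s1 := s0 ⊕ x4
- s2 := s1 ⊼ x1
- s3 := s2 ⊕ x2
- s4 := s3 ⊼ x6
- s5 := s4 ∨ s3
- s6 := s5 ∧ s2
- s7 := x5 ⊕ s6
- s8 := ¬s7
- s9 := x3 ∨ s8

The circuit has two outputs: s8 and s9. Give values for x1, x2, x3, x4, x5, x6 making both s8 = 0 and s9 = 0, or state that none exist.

x1=0, x2=1, x3=0, x4=1, x5=0, x6=1

Check with x1=0, x2=1, x3=0, x4=1, x5=0, x6=1:
s0 = ¬x4 = ¬1 = 0
s1 = s0 ⊕ x4 = 0 ⊕ 1 = 1
s2 = s1 ⊼ x1 = 1 ⊼ 0 = 1
s3 = s2 ⊕ x2 = 1 ⊕ 1 = 0
s4 = s3 ⊼ x6 = 0 ⊼ 1 = 1
s5 = s4 ∨ s3 = 1 ∨ 0 = 1
s6 = s5 ∧ s2 = 1 ∧ 1 = 1
s7 = x5 ⊕ s6 = 0 ⊕ 1 = 1
s8 = ¬s7 = ¬1 = 0
s9 = x3 ∨ s8 = 0 ∨ 0 = 0
So s8 = 0 and s9 = 0.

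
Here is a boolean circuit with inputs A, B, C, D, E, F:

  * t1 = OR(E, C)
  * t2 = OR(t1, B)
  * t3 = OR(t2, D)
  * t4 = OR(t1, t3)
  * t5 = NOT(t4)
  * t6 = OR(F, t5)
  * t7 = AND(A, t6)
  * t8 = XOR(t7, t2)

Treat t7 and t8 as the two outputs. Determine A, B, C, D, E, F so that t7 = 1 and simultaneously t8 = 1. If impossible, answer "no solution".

A=1, B=0, C=0, D=1, E=0, F=1

Check with A=1, B=0, C=0, D=1, E=0, F=1:
t1 = OR(E, C) = OR(0, 0) = 0
t2 = OR(t1, B) = OR(0, 0) = 0
t3 = OR(t2, D) = OR(0, 1) = 1
t4 = OR(t1, t3) = OR(0, 1) = 1
t5 = NOT(t4) = NOT 1 = 0
t6 = OR(F, t5) = OR(1, 0) = 1
t7 = AND(A, t6) = AND(1, 1) = 1
t8 = XOR(t7, t2) = XOR(1, 0) = 1
So t7 = 1 and t8 = 1.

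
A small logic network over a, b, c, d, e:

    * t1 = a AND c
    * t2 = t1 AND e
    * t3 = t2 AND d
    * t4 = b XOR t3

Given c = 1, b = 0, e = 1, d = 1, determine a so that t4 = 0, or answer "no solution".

a=0

t4 = b XOR t3 must be 0, so b and t3 are equal.
Check with c = 1, b = 0, e = 1, d = 1 and a=0:
t1 = a AND c = 0 AND 1 = 0
t2 = t1 AND e = 0 AND 1 = 0
t3 = t2 AND d = 0 AND 1 = 0
t4 = b XOR t3 = 0 XOR 0 = 0
So t4 = 0.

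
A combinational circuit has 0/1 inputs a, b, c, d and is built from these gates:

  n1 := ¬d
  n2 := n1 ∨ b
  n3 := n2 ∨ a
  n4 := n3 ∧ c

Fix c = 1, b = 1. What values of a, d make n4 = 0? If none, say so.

With c = 1, b = 1 fixed, none of the 4 settings of a, d give n4 = 0.
For example, with a=1, d=1:
n1 = ¬d = ¬1 = 0
n2 = n1 ∨ b = 0 ∨ 1 = 1
n3 = n2 ∨ a = 1 ∨ 1 = 1
n4 = n3 ∧ c = 1 ∧ 1 = 1
giving n4 = 1 ≠ 0.

no solution exists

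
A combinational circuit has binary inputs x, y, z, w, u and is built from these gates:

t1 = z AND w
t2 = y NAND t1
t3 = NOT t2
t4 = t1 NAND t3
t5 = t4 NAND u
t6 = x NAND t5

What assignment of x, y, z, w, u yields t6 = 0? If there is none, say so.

x=1 y=1 z=0 w=0 u=0

Check with x=1 y=1 z=0 w=0 u=0:
t1 = z AND w = 0 AND 0 = 0
t2 = y NAND t1 = 1 NAND 0 = 1
t3 = NOT t2 = NOT 1 = 0
t4 = t1 NAND t3 = 0 NAND 0 = 1
t5 = t4 NAND u = 1 NAND 0 = 1
t6 = x NAND t5 = 1 NAND 1 = 0
So t6 = 0 as required.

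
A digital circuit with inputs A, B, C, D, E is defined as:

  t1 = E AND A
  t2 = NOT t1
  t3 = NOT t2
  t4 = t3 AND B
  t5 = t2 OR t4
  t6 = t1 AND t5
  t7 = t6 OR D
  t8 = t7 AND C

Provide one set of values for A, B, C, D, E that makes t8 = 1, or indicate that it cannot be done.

A=1, B=1, C=1, D=1, E=0

t8 = t7 AND C must be 1, so both t7 = 1 and C = 1.
t7 = t6 OR D must be 1, so at least one of t6, D is 1.
Check with A=1, B=1, C=1, D=1, E=0:
t1 = E AND A = 0 AND 1 = 0
t2 = NOT t1 = NOT 0 = 1
t3 = NOT t2 = NOT 1 = 0
t4 = t3 AND B = 0 AND 1 = 0
t5 = t2 OR t4 = 1 OR 0 = 1
t6 = t1 AND t5 = 0 AND 1 = 0
t7 = t6 OR D = 0 OR 1 = 1
t8 = t7 AND C = 1 AND 1 = 1
So t8 = 1 as required.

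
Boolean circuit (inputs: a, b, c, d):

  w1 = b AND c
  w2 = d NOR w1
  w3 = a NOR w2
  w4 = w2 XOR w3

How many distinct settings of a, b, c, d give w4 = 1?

w4 = w2 XOR w3 must be 1, so w2 and w3 differ.
Enumerating the 16 input combinations, 11 give w4 = 1 and 5 give w4 = 0.

11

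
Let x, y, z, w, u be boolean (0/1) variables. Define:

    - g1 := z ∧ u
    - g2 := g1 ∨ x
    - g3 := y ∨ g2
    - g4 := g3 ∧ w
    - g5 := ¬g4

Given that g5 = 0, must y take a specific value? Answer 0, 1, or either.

Both values of y occur among assignments with g5 = 0:
  y=0: x=0, y=0, z=1, w=1, u=1
  y=1: x=0, y=1, z=0, w=1, u=0

either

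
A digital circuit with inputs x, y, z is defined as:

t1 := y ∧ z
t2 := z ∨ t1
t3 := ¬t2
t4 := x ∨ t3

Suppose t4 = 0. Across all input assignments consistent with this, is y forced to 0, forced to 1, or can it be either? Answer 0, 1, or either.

Both values of y occur among assignments with t4 = 0:
  y=0: x=0, y=0, z=1
  y=1: x=0, y=1, z=1

either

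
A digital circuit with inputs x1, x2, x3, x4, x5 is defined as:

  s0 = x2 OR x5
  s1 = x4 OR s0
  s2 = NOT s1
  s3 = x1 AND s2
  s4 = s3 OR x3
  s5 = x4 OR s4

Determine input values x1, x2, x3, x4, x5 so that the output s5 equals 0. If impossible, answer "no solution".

s5 = x4 OR s4 must be 0, so both x4 = 0 and s4 = 0.
s4 = s3 OR x3 must be 0, so both s3 = 0 and x3 = 0.
s3 = x1 AND s2 must be 0, so at least one of x1, s2 is 0.
Check with x1=1 x2=0 x3=0 x4=0 x5=1:
s0 = x2 OR x5 = 0 OR 1 = 1
s1 = x4 OR s0 = 0 OR 1 = 1
s2 = NOT s1 = NOT 1 = 0
s3 = x1 AND s2 = 1 AND 0 = 0
s4 = s3 OR x3 = 0 OR 0 = 0
s5 = x4 OR s4 = 0 OR 0 = 0
So s5 = 0 as required.

x1=1 x2=0 x3=0 x4=0 x5=1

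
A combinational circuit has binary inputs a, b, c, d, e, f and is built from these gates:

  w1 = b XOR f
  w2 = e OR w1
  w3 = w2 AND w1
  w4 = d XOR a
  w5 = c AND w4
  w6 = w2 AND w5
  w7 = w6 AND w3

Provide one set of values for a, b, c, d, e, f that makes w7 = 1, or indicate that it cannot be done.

a=0, b=0, c=1, d=1, e=0, f=1

Check with a=0, b=0, c=1, d=1, e=0, f=1:
w1 = b XOR f = 0 XOR 1 = 1
w2 = e OR w1 = 0 OR 1 = 1
w3 = w2 AND w1 = 1 AND 1 = 1
w4 = d XOR a = 1 XOR 0 = 1
w5 = c AND w4 = 1 AND 1 = 1
w6 = w2 AND w5 = 1 AND 1 = 1
w7 = w6 AND w3 = 1 AND 1 = 1
So w7 = 1 as required.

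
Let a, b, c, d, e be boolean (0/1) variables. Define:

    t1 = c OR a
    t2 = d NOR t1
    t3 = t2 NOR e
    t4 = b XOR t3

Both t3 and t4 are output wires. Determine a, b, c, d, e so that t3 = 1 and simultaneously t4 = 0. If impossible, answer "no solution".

Check with a=1 b=1 c=1 d=0 e=0:
t1 = c OR a = 1 OR 1 = 1
t2 = d NOR t1 = 0 NOR 1 = 0
t3 = t2 NOR e = 0 NOR 0 = 1
t4 = b XOR t3 = 1 XOR 1 = 0
So t3 = 1 and t4 = 0.

a=1 b=1 c=1 d=0 e=0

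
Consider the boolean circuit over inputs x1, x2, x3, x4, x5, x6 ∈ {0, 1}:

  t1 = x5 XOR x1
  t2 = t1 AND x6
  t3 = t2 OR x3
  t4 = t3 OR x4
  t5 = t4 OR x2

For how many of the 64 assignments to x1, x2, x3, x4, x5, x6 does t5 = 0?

t5 = t4 OR x2 must be 0, so both t4 = 0 and x2 = 0.
t4 = t3 OR x4 must be 0, so both t3 = 0 and x4 = 0.
t3 = t2 OR x3 must be 0, so both t2 = 0 and x3 = 0.
Satisfying assignments:
  x1=0, x2=0, x3=0, x4=0, x5=0, x6=0
  x1=0, x2=0, x3=0, x4=0, x5=0, x6=1
  x1=0, x2=0, x3=0, x4=0, x5=1, x6=0
  x1=1, x2=0, x3=0, x4=0, x5=0, x6=0
  x1=1, x2=0, x3=0, x4=0, x5=1, x6=0
  x1=1, x2=0, x3=0, x4=0, x5=1, x6=1

6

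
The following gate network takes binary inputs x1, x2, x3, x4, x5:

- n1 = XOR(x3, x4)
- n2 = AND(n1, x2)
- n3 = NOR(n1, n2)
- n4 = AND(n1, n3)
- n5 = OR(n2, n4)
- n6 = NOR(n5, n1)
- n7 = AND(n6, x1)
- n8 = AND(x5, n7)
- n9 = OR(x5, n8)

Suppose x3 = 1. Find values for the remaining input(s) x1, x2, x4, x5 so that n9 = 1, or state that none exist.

x1=1 x2=0 x4=0 x5=1

Check with x3 = 1 and x1=1, x2=0, x4=0, x5=1:
n1 = XOR(x3, x4) = XOR(1, 0) = 1
n2 = AND(n1, x2) = AND(1, 0) = 0
n3 = NOR(n1, n2) = NOR(1, 0) = 0
n4 = AND(n1, n3) = AND(1, 0) = 0
n5 = OR(n2, n4) = OR(0, 0) = 0
n6 = NOR(n5, n1) = NOR(0, 1) = 0
n7 = AND(n6, x1) = AND(0, 1) = 0
n8 = AND(x5, n7) = AND(1, 0) = 0
n9 = OR(x5, n8) = OR(1, 0) = 1
So n9 = 1.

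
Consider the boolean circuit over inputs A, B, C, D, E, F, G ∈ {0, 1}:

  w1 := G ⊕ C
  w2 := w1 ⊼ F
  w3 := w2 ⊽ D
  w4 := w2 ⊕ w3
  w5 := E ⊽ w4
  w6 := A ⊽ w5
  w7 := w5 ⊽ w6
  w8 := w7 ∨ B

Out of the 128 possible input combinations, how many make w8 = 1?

94

w8 = w7 ∨ B must be 1, so at least one of w7, B is 1.
Enumerating the 128 input combinations, 94 give w8 = 1 and 34 give w8 = 0.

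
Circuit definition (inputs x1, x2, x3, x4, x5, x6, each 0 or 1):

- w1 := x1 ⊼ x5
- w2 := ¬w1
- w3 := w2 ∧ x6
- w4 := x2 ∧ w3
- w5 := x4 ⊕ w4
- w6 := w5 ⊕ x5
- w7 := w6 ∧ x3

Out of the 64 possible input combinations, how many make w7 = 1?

w7 = w6 ∧ x3 must be 1, so both w6 = 1 and x3 = 1.
w6 = w5 ⊕ x5 must be 1, so w5 and x5 differ.
Enumerating the 64 input combinations, 16 give w7 = 1 and 48 give w7 = 0.

16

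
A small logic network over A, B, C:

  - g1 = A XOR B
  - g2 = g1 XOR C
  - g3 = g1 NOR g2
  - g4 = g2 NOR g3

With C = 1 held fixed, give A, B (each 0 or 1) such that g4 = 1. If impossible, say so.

A=1, B=0

g4 = g2 NOR g3 must be 1, so both g2 = 0 and g3 = 0.
Check with C = 1 and A=1, B=0:
g1 = A XOR B = 1 XOR 0 = 1
g2 = g1 XOR C = 1 XOR 1 = 0
g3 = g1 NOR g2 = 1 NOR 0 = 0
g4 = g2 NOR g3 = 0 NOR 0 = 1
So g4 = 1.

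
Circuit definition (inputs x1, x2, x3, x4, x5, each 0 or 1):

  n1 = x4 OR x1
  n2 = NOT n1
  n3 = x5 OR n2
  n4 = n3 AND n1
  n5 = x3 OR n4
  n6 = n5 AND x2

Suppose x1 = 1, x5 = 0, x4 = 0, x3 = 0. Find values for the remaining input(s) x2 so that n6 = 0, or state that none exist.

Check with x1 = 1, x5 = 0, x4 = 0, x3 = 0 and x2=1:
n1 = x4 OR x1 = 0 OR 1 = 1
n2 = NOT n1 = NOT 1 = 0
n3 = x5 OR n2 = 0 OR 0 = 0
n4 = n3 AND n1 = 0 AND 1 = 0
n5 = x3 OR n4 = 0 OR 0 = 0
n6 = n5 AND x2 = 0 AND 1 = 0
So n6 = 0.

x2=1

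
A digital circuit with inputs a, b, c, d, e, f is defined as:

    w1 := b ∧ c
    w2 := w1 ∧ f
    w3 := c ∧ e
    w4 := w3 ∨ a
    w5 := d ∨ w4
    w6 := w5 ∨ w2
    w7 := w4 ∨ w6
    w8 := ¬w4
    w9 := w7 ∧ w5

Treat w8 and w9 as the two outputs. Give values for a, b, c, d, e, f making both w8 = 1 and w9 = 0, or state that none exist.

a=0 b=1 c=1 d=0 e=0 f=0

Check with a=0 b=1 c=1 d=0 e=0 f=0:
w1 = b ∧ c = 1 ∧ 1 = 1
w2 = w1 ∧ f = 1 ∧ 0 = 0
w3 = c ∧ e = 1 ∧ 0 = 0
w4 = w3 ∨ a = 0 ∨ 0 = 0
w5 = d ∨ w4 = 0 ∨ 0 = 0
w6 = w5 ∨ w2 = 0 ∨ 0 = 0
w7 = w4 ∨ w6 = 0 ∨ 0 = 0
w8 = ¬w4 = ¬0 = 1
w9 = w7 ∧ w5 = 0 ∧ 0 = 0
So w8 = 1 and w9 = 0.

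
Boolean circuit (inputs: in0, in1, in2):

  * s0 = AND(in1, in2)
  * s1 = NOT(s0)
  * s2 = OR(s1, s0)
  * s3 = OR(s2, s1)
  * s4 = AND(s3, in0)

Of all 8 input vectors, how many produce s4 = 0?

4

s4 = AND(s3, in0) must be 0, so at least one of s3, in0 is 0.
Satisfying assignments:
  in0=0, in1=0, in2=0
  in0=0, in1=0, in2=1
  in0=0, in1=1, in2=0
  in0=0, in1=1, in2=1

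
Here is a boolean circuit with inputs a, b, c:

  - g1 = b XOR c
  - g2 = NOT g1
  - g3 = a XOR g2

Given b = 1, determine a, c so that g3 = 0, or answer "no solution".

a=1, c=1

g3 = a XOR g2 must be 0, so a and g2 are equal.
Check with b = 1 and a=1, c=1:
g1 = b XOR c = 1 XOR 1 = 0
g2 = NOT g1 = NOT 0 = 1
g3 = a XOR g2 = 1 XOR 1 = 0
So g3 = 0.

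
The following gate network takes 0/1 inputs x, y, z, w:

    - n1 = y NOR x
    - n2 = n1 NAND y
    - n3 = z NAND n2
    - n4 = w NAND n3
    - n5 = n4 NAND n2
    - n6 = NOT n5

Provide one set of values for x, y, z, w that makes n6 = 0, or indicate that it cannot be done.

x=1, y=0, z=0, w=1

n6 = NOT n5 must be 0, so n5 = 1.
n5 = n4 NAND n2 must be 1, so at least one of n4, n2 is 0.
Check with x=1, y=0, z=0, w=1:
n1 = y NOR x = 0 NOR 1 = 0
n2 = n1 NAND y = 0 NAND 0 = 1
n3 = z NAND n2 = 0 NAND 1 = 1
n4 = w NAND n3 = 1 NAND 1 = 0
n5 = n4 NAND n2 = 0 NAND 1 = 1
n6 = NOT n5 = NOT 1 = 0
So n6 = 0 as required.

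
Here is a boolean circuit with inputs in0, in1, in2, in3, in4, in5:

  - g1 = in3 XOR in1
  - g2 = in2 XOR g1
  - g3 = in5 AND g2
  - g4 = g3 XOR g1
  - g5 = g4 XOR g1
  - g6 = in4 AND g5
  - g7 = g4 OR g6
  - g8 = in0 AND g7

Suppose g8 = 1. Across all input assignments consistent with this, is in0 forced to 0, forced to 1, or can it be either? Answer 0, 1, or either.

g8 = in0 AND g7 must be 1, so both in0 = 1 and g7 = 1.
g7 = g4 OR g6 must be 1, so at least one of g4, g6 is 1.
Every assignment with g8 = 1 has in0 = 1; there are 18 such assignment(s).

1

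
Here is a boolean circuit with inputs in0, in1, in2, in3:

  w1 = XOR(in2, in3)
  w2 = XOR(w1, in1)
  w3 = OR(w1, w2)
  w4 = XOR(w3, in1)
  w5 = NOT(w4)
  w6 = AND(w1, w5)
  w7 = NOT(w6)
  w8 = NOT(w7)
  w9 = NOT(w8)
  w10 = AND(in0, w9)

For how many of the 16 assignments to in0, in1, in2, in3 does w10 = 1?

w10 = AND(in0, w9) must be 1, so both in0 = 1 and w9 = 1.
w9 = NOT(w8) must be 1, so w8 = 0.
Satisfying assignments:
  in0=1, in1=0, in2=0, in3=0
  in0=1, in1=0, in2=0, in3=1
  in0=1, in1=0, in2=1, in3=0
  in0=1, in1=0, in2=1, in3=1
  in0=1, in1=1, in2=0, in3=0
  in0=1, in1=1, in2=1, in3=1

6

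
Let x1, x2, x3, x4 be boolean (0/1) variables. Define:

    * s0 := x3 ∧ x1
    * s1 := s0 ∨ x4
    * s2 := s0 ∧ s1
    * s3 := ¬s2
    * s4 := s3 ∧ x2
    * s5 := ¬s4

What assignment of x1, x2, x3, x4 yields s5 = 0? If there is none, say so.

s5 = ¬s4 must be 0, so s4 = 1.
s4 = s3 ∧ x2 must be 1, so both s3 = 1 and x2 = 1.
Check with x1=0, x2=1, x3=1, x4=0:
s0 = x3 ∧ x1 = 1 ∧ 0 = 0
s1 = s0 ∨ x4 = 0 ∨ 0 = 0
s2 = s0 ∧ s1 = 0 ∧ 0 = 0
s3 = ¬s2 = ¬0 = 1
s4 = s3 ∧ x2 = 1 ∧ 1 = 1
s5 = ¬s4 = ¬1 = 0
So s5 = 0 as required.

x1=0, x2=1, x3=1, x4=0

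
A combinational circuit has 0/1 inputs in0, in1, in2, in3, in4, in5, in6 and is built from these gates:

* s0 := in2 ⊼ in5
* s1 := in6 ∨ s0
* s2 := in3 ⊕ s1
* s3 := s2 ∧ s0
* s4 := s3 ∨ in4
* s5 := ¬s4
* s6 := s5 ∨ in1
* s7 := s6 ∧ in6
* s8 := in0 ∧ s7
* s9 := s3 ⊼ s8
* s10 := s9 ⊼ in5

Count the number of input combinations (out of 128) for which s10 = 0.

s10 = s9 ⊼ in5 must be 0, so both s9 = 1 and in5 = 1.
Enumerating the 128 input combinations, 62 give s10 = 0 and 66 give s10 = 1.

62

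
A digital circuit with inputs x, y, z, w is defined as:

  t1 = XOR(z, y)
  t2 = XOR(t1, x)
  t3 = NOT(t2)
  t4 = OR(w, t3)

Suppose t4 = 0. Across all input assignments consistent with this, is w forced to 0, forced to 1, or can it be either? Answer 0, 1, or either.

t4 = OR(w, t3) must be 0, so both w = 0 and t3 = 0.
t3 = NOT(t2) must be 0, so t2 = 1.
t2 = XOR(t1, x) must be 1, so t1 and x differ.
Every assignment with t4 = 0 has w = 0; there are 4 such assignment(s).
  x=0, y=0, z=1, w=0
  x=0, y=1, z=0, w=0
  x=1, y=0, z=0, w=0
  x=1, y=1, z=1, w=0

0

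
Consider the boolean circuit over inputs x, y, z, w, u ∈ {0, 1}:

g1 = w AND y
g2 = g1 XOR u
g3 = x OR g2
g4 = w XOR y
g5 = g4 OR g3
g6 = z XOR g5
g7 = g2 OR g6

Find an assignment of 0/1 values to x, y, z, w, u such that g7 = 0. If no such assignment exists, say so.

x=0, y=1, z=1, w=0, u=0

g7 = g2 OR g6 must be 0, so both g2 = 0 and g6 = 0.
g2 = g1 XOR u must be 0, so g1 and u are equal.
g6 = z XOR g5 must be 0, so z and g5 are equal.
Check with x=0, y=1, z=1, w=0, u=0:
g1 = w AND y = 0 AND 1 = 0
g2 = g1 XOR u = 0 XOR 0 = 0
g3 = x OR g2 = 0 OR 0 = 0
g4 = w XOR y = 0 XOR 1 = 1
g5 = g4 OR g3 = 1 OR 0 = 1
g6 = z XOR g5 = 1 XOR 1 = 0
g7 = g2 OR g6 = 0 OR 0 = 0
So g7 = 0 as required.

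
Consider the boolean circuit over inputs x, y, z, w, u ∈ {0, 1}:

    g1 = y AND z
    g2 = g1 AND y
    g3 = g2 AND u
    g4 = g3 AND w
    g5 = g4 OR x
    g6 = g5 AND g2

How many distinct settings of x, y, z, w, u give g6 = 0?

27

g6 = g5 AND g2 must be 0, so at least one of g5, g2 is 0.
Enumerating the 32 input combinations, 27 give g6 = 0 and 5 give g6 = 1.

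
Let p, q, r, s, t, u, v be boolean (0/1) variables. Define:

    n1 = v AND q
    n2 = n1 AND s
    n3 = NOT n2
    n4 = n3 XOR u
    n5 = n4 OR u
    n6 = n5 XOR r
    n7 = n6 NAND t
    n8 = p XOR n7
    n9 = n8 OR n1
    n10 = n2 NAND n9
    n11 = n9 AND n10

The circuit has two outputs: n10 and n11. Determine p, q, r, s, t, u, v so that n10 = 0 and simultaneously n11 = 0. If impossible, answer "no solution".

Check with p=0 q=1 r=1 s=1 t=0 u=0 v=1:
n1 = v AND q = 1 AND 1 = 1
n2 = n1 AND s = 1 AND 1 = 1
n3 = NOT n2 = NOT 1 = 0
n4 = n3 XOR u = 0 XOR 0 = 0
n5 = n4 OR u = 0 OR 0 = 0
n6 = n5 XOR r = 0 XOR 1 = 1
n7 = n6 NAND t = 1 NAND 0 = 1
n8 = p XOR n7 = 0 XOR 1 = 1
n9 = n8 OR n1 = 1 OR 1 = 1
n10 = n2 NAND n9 = 1 NAND 1 = 0
n11 = n9 AND n10 = 1 AND 0 = 0
So n10 = 0 and n11 = 0.

p=0 q=1 r=1 s=1 t=0 u=0 v=1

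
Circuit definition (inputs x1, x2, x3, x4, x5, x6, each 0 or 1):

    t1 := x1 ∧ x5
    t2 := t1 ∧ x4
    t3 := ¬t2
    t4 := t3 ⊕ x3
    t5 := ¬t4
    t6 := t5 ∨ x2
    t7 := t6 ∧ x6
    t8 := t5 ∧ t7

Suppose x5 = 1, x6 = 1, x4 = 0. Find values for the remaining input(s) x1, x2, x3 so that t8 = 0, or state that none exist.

Check with x5 = 1, x6 = 1, x4 = 0 and x1=1, x2=1, x3=0:
t1 = x1 ∧ x5 = 1 ∧ 1 = 1
t2 = t1 ∧ x4 = 1 ∧ 0 = 0
t3 = ¬t2 = ¬0 = 1
t4 = t3 ⊕ x3 = 1 ⊕ 0 = 1
t5 = ¬t4 = ¬1 = 0
t6 = t5 ∨ x2 = 0 ∨ 1 = 1
t7 = t6 ∧ x6 = 1 ∧ 1 = 1
t8 = t5 ∧ t7 = 0 ∧ 1 = 0
So t8 = 0.

x1=1, x2=1, x3=0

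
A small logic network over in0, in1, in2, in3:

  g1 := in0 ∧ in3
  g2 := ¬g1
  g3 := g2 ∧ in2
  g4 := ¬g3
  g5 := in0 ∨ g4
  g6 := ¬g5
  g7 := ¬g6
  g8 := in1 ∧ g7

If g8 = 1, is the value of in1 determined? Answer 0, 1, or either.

g8 = in1 ∧ g7 must be 1, so both in1 = 1 and g7 = 1.
g7 = ¬g6 must be 1, so g6 = 0.
Every assignment with g8 = 1 has in1 = 1; there are 6 such assignment(s).

1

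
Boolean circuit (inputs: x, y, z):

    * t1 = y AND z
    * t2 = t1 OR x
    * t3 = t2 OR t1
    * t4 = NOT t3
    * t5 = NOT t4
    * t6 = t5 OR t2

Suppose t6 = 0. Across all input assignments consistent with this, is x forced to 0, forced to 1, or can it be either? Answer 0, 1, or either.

t6 = t5 OR t2 must be 0, so both t5 = 0 and t2 = 0.
t5 = NOT t4 must be 0, so t4 = 1.
t2 = t1 OR x must be 0, so both t1 = 0 and x = 0.
Every assignment with t6 = 0 has x = 0; there are 3 such assignment(s).
  x=0, y=0, z=0
  x=0, y=0, z=1
  x=0, y=1, z=0

0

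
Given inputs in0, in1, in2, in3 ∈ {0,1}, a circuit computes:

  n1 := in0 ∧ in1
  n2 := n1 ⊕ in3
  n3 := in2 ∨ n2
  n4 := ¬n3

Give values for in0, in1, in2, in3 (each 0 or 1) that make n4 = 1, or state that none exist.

n4 = ¬n3 must be 1, so n3 = 0.
n3 = in2 ∨ n2 must be 0, so both in2 = 0 and n2 = 0.
n2 = n1 ⊕ in3 must be 0, so n1 and in3 are equal.
Check with in0=0, in1=1, in2=0, in3=0:
n1 = in0 ∧ in1 = 0 ∧ 1 = 0
n2 = n1 ⊕ in3 = 0 ⊕ 0 = 0
n3 = in2 ∨ n2 = 0 ∨ 0 = 0
n4 = ¬n3 = ¬0 = 1
So n4 = 1 as required.

in0=0, in1=1, in2=0, in3=0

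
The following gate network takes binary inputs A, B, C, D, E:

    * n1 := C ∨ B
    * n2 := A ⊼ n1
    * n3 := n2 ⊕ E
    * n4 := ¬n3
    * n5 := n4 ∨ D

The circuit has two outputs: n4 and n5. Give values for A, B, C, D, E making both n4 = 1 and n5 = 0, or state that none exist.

Across all 32 input combinations, none give both n4 = 1 and n5 = 0.

no solution exists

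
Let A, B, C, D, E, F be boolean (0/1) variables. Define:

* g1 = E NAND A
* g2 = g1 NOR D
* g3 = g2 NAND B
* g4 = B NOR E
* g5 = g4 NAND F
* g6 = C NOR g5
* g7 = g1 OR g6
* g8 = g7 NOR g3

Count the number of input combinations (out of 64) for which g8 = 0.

g8 = g7 NOR g3 must be 0, so at least one of g7, g3 is 1.
Enumerating the 64 input combinations, 60 give g8 = 0 and 4 give g8 = 1.

60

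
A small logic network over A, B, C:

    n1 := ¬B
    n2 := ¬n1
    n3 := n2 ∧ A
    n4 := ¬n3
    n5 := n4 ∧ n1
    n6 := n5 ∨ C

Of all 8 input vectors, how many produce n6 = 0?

n6 = n5 ∨ C must be 0, so both n5 = 0 and C = 0.
n5 = n4 ∧ n1 must be 0, so at least one of n4, n1 is 0.
Enumerating the 8 input combinations, 2 give n6 = 0 and 6 give n6 = 1.

2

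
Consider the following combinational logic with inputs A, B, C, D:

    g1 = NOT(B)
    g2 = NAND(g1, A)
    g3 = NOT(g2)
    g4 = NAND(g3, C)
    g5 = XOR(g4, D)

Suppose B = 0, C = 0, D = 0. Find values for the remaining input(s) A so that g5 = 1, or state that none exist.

g5 = XOR(g4, D) must be 1, so g4 and D differ.
Check with B = 0, C = 0, D = 0 and A=0:
g1 = NOT(B) = NOT 0 = 1
g2 = NAND(g1, A) = NAND(1, 0) = 1
g3 = NOT(g2) = NOT 1 = 0
g4 = NAND(g3, C) = NAND(0, 0) = 1
g5 = XOR(g4, D) = XOR(1, 0) = 1
So g5 = 1.

A=0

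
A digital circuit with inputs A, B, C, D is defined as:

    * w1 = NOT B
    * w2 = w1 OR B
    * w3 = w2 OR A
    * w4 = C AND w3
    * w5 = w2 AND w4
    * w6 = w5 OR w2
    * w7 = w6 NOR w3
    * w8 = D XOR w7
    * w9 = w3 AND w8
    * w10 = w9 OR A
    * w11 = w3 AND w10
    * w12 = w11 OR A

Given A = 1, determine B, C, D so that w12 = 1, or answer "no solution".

w12 = w11 OR A must be 1, so at least one of w11, A is 1.
Check with A = 1 and B=0, C=0, D=0:
w1 = NOT B = NOT 0 = 1
w2 = w1 OR B = 1 OR 0 = 1
w3 = w2 OR A = 1 OR 1 = 1
w4 = C AND w3 = 0 AND 1 = 0
w5 = w2 AND w4 = 1 AND 0 = 0
w6 = w5 OR w2 = 0 OR 1 = 1
w7 = w6 NOR w3 = 1 NOR 1 = 0
w8 = D XOR w7 = 0 XOR 0 = 0
w9 = w3 AND w8 = 1 AND 0 = 0
w10 = w9 OR A = 0 OR 1 = 1
w11 = w3 AND w10 = 1 AND 1 = 1
w12 = w11 OR A = 1 OR 1 = 1
So w12 = 1.

B=0 C=0 D=0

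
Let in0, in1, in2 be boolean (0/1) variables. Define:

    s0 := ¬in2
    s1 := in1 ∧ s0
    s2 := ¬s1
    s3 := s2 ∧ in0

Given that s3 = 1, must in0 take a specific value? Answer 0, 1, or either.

s3 = s2 ∧ in0 must be 1, so both s2 = 1 and in0 = 1.
s2 = ¬s1 must be 1, so s1 = 0.
s1 = in1 ∧ s0 must be 0, so at least one of in1, s0 is 0.
Every assignment with s3 = 1 has in0 = 1; there are 3 such assignment(s).
  in0=1, in1=0, in2=0
  in0=1, in1=0, in2=1
  in0=1, in1=1, in2=1

1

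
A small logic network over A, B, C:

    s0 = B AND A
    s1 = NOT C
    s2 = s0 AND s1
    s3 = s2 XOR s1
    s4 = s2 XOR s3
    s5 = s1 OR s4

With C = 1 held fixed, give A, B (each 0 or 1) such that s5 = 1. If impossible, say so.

With C = 1 fixed, none of the 4 settings of A, B give s5 = 1.
For example, with A=0, B=0:
s0 = B AND A = 0 AND 0 = 0
s1 = NOT C = NOT 1 = 0
s2 = s0 AND s1 = 0 AND 0 = 0
s3 = s2 XOR s1 = 0 XOR 0 = 0
s4 = s2 XOR s3 = 0 XOR 0 = 0
s5 = s1 OR s4 = 0 OR 0 = 0
giving s5 = 0 ≠ 1.

no solution exists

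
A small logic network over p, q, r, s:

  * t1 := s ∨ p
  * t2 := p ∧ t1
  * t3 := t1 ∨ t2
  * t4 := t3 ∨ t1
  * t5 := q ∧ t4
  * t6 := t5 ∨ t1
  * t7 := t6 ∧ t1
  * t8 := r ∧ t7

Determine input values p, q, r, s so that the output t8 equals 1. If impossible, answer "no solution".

t8 = r ∧ t7 must be 1, so both r = 1 and t7 = 1.
t7 = t6 ∧ t1 must be 1, so both t6 = 1 and t1 = 1.
t6 = t5 ∨ t1 must be 1, so at least one of t5, t1 is 1.
Check with p=0, q=0, r=1, s=1:
t1 = s ∨ p = 1 ∨ 0 = 1
t2 = p ∧ t1 = 0 ∧ 1 = 0
t3 = t1 ∨ t2 = 1 ∨ 0 = 1
t4 = t3 ∨ t1 = 1 ∨ 1 = 1
t5 = q ∧ t4 = 0 ∧ 1 = 0
t6 = t5 ∨ t1 = 0 ∨ 1 = 1
t7 = t6 ∧ t1 = 1 ∧ 1 = 1
t8 = r ∧ t7 = 1 ∧ 1 = 1
So t8 = 1 as required.

p=0, q=0, r=1, s=1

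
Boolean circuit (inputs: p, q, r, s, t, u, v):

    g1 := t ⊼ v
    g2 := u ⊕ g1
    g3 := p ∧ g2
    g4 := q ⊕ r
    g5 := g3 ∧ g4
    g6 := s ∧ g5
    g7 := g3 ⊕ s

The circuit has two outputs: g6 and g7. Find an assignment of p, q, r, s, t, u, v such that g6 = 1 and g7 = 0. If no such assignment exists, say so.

Check with p=1 q=0 r=1 s=1 t=1 u=0 v=0:
g1 = t ⊼ v = 1 ⊼ 0 = 1
g2 = u ⊕ g1 = 0 ⊕ 1 = 1
g3 = p ∧ g2 = 1 ∧ 1 = 1
g4 = q ⊕ r = 0 ⊕ 1 = 1
g5 = g3 ∧ g4 = 1 ∧ 1 = 1
g6 = s ∧ g5 = 1 ∧ 1 = 1
g7 = g3 ⊕ s = 1 ⊕ 1 = 0
So g6 = 1 and g7 = 0.

p=1 q=0 r=1 s=1 t=1 u=0 v=0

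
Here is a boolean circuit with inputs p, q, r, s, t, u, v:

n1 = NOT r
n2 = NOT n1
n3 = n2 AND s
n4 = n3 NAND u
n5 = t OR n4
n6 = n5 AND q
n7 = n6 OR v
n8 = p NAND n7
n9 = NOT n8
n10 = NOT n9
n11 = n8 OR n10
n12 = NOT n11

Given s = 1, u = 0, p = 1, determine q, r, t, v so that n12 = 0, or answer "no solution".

q=0, r=0, t=0, v=0

Check with s = 1, u = 0, p = 1 and q=0, r=0, t=0, v=0:
n1 = NOT r = NOT 0 = 1
n2 = NOT n1 = NOT 1 = 0
n3 = n2 AND s = 0 AND 1 = 0
n4 = n3 NAND u = 0 NAND 0 = 1
n5 = t OR n4 = 0 OR 1 = 1
n6 = n5 AND q = 1 AND 0 = 0
n7 = n6 OR v = 0 OR 0 = 0
n8 = p NAND n7 = 1 NAND 0 = 1
n9 = NOT n8 = NOT 1 = 0
n10 = NOT n9 = NOT 0 = 1
n11 = n8 OR n10 = 1 OR 1 = 1
n12 = NOT n11 = NOT 1 = 0
So n12 = 0.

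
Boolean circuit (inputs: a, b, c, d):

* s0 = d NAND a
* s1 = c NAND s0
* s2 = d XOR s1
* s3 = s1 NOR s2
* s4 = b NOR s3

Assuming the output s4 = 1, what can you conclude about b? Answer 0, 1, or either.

s4 = b NOR s3 must be 1, so both b = 0 and s3 = 0.
Every assignment with s4 = 1 has b = 0; there are 6 such assignment(s).

0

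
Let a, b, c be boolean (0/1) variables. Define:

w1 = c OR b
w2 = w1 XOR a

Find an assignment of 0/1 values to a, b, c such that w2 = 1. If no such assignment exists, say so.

a=0, b=0, c=1

w2 = w1 XOR a must be 1, so w1 and a differ.
Check with a=0, b=0, c=1:
w1 = c OR b = 1 OR 0 = 1
w2 = w1 XOR a = 1 XOR 0 = 1
So w2 = 1 as required.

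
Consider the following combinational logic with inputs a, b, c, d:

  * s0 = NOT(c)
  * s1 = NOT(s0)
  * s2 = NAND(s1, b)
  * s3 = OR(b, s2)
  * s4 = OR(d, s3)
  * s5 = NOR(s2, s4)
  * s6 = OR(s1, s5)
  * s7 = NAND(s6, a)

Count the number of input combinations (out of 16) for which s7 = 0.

4

s7 = NAND(s6, a) must be 0, so both s6 = 1 and a = 1.
Satisfying assignments:
  a=1, b=0, c=1, d=0
  a=1, b=0, c=1, d=1
  a=1, b=1, c=1, d=0
  a=1, b=1, c=1, d=1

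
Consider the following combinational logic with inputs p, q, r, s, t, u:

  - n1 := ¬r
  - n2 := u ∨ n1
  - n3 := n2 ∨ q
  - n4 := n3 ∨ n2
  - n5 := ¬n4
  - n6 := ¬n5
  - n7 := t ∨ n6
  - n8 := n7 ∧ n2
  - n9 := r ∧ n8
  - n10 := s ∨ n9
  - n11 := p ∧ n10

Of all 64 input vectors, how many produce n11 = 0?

n11 = p ∧ n10 must be 0, so at least one of p, n10 is 0.
Enumerating the 64 input combinations, 44 give n11 = 0 and 20 give n11 = 1.

44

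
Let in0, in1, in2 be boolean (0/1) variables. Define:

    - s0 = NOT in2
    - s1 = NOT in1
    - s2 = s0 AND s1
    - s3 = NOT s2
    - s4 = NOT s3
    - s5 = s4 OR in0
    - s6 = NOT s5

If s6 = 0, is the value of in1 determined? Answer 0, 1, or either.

either

Both values of in1 occur among assignments with s6 = 0:
  in1=0: in0=0, in1=0, in2=0
  in1=1: in0=1, in1=1, in2=0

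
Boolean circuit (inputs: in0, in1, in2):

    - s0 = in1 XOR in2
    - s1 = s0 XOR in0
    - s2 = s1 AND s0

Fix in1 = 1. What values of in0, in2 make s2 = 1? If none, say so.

s2 = s1 AND s0 must be 1, so both s1 = 1 and s0 = 1.
s1 = s0 XOR in0 must be 1, so s0 and in0 differ.
Check with in1 = 1 and in0=0, in2=0:
s0 = in1 XOR in2 = 1 XOR 0 = 1
s1 = s0 XOR in0 = 1 XOR 0 = 1
s2 = s1 AND s0 = 1 AND 1 = 1
So s2 = 1.

in0=0 in2=0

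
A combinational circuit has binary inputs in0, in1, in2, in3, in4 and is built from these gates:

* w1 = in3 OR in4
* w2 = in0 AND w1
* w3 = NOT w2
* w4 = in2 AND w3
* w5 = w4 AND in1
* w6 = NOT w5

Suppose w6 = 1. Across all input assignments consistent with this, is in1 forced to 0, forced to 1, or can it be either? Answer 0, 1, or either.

Both values of in1 occur among assignments with w6 = 1:
  in1=0: in0=0, in1=0, in2=0, in3=0, in4=0
  in1=1: in0=0, in1=1, in2=0, in3=0, in4=0

either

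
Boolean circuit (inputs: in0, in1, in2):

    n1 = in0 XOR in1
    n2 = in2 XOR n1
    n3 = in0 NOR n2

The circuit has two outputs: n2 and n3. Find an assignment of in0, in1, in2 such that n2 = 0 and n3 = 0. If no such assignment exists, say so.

Check with in0=1, in1=1, in2=0:
n1 = in0 XOR in1 = 1 XOR 1 = 0
n2 = in2 XOR n1 = 0 XOR 0 = 0
n3 = in0 NOR n2 = 1 NOR 0 = 0
So n2 = 0 and n3 = 0.

in0=1, in1=1, in2=0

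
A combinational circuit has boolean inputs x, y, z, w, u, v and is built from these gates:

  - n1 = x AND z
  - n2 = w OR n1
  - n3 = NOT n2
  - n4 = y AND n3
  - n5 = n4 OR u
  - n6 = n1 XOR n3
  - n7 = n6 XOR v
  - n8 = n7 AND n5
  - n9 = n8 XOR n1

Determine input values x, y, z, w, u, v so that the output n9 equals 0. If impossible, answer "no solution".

x=0, y=0, z=0, w=1, u=1, v=0

n9 = n8 XOR n1 must be 0, so n8 and n1 are equal.
Check with x=0, y=0, z=0, w=1, u=1, v=0:
n1 = x AND z = 0 AND 0 = 0
n2 = w OR n1 = 1 OR 0 = 1
n3 = NOT n2 = NOT 1 = 0
n4 = y AND n3 = 0 AND 0 = 0
n5 = n4 OR u = 0 OR 1 = 1
n6 = n1 XOR n3 = 0 XOR 0 = 0
n7 = n6 XOR v = 0 XOR 0 = 0
n8 = n7 AND n5 = 0 AND 1 = 0
n9 = n8 XOR n1 = 0 XOR 0 = 0
So n9 = 0 as required.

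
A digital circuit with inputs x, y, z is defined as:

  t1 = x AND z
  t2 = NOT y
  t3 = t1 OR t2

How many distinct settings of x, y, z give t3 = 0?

3

t3 = t1 OR t2 must be 0, so both t1 = 0 and t2 = 0.
t1 = x AND z must be 0, so at least one of x, z is 0.
t2 = NOT y must be 0, so y = 1.
Satisfying assignments:
  x=0, y=1, z=0
  x=0, y=1, z=1
  x=1, y=1, z=0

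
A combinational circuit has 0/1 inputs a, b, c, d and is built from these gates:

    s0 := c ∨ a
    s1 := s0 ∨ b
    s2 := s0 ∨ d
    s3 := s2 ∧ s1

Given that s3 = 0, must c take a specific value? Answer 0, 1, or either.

0

s3 = s2 ∧ s1 must be 0, so at least one of s2, s1 is 0.
Every assignment with s3 = 0 has c = 0; there are 3 such assignment(s).
  a=0, b=0, c=0, d=0
  a=0, b=0, c=0, d=1
  a=0, b=1, c=0, d=0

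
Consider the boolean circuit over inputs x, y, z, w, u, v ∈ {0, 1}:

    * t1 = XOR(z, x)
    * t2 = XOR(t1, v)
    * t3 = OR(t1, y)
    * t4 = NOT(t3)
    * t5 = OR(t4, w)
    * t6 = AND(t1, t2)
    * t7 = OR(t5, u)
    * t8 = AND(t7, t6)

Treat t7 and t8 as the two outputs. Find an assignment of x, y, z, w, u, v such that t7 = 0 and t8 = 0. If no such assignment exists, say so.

x=1, y=1, z=1, w=0, u=0, v=0

Check with x=1, y=1, z=1, w=0, u=0, v=0:
t1 = XOR(z, x) = XOR(1, 1) = 0
t2 = XOR(t1, v) = XOR(0, 0) = 0
t3 = OR(t1, y) = OR(0, 1) = 1
t4 = NOT(t3) = NOT 1 = 0
t5 = OR(t4, w) = OR(0, 0) = 0
t6 = AND(t1, t2) = AND(0, 0) = 0
t7 = OR(t5, u) = OR(0, 0) = 0
t8 = AND(t7, t6) = AND(0, 0) = 0
So t7 = 0 and t8 = 0.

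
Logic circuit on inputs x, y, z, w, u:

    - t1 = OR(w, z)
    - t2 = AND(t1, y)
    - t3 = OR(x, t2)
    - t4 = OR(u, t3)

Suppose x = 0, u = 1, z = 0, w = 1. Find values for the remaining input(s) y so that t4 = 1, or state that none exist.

Check with x = 0, u = 1, z = 0, w = 1 and y=0:
t1 = OR(w, z) = OR(1, 0) = 1
t2 = AND(t1, y) = AND(1, 0) = 0
t3 = OR(x, t2) = OR(0, 0) = 0
t4 = OR(u, t3) = OR(1, 0) = 1
So t4 = 1.

y=0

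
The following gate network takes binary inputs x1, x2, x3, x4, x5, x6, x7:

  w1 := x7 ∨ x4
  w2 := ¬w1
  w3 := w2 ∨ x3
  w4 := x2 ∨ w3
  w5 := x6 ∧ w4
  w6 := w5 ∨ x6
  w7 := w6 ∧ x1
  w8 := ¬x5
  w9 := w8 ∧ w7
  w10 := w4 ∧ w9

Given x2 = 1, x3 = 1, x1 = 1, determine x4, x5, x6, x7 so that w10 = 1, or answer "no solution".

w10 = w4 ∧ w9 must be 1, so both w4 = 1 and w9 = 1.
Check with x2 = 1, x3 = 1, x1 = 1 and x4=1, x5=0, x6=1, x7=0:
w1 = x7 ∨ x4 = 0 ∨ 1 = 1
w2 = ¬w1 = ¬1 = 0
w3 = w2 ∨ x3 = 0 ∨ 1 = 1
w4 = x2 ∨ w3 = 1 ∨ 1 = 1
w5 = x6 ∧ w4 = 1 ∧ 1 = 1
w6 = w5 ∨ x6 = 1 ∨ 1 = 1
w7 = w6 ∧ x1 = 1 ∧ 1 = 1
w8 = ¬x5 = ¬0 = 1
w9 = w8 ∧ w7 = 1 ∧ 1 = 1
w10 = w4 ∧ w9 = 1 ∧ 1 = 1
So w10 = 1.

x4=1 x5=0 x6=1 x7=0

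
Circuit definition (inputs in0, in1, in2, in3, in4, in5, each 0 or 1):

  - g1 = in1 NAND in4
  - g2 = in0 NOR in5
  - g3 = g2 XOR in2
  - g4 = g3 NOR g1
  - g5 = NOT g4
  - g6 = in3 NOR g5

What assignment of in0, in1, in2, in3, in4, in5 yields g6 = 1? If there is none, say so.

g6 = in3 NOR g5 must be 1, so both in3 = 0 and g5 = 0.
g5 = NOT g4 must be 0, so g4 = 1.
Check with in0=0 in1=1 in2=0 in3=0 in4=1 in5=1:
g1 = in1 NAND in4 = 1 NAND 1 = 0
g2 = in0 NOR in5 = 0 NOR 1 = 0
g3 = g2 XOR in2 = 0 XOR 0 = 0
g4 = g3 NOR g1 = 0 NOR 0 = 1
g5 = NOT g4 = NOT 1 = 0
g6 = in3 NOR g5 = 0 NOR 0 = 1
So g6 = 1 as required.

in0=0 in1=1 in2=0 in3=0 in4=1 in5=1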